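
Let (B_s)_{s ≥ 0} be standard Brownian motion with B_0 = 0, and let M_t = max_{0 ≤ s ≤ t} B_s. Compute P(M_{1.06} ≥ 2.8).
P(M_{1.06} ≥ 2.8) = 2·P(B_{1.06} ≥ 2.8) = 2(1 − Φ(2.8/√1.06)) ≈ 0.0065

By the reflection principle for Brownian motion, P(M_t ≥ a) = 2 · P(B_t ≥ a) for a ≥ 0. Since B_t ~ N(0, t), P(B_t ≥ 2.8) = 1 − Φ(2.8/√t) = 1 − Φ(2.8/√1.06) = 1 − Φ(2.7196). So
  P(M_{1.06} ≥ 2.8) = 2(1 − Φ(2.7196)) ≈ 0.0065.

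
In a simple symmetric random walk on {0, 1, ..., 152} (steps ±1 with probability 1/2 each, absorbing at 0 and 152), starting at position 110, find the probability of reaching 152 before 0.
P(hit 152 before 0) = 110/152 = 55/76

Let u_k = P(hit 152 before 0 | start at k). Then u_0 = 0, u_152 = 1, and u_k = u_{k-1}/2 + u_{k+1}/2 for 1 ≤ k ≤ 151. This harmonic recurrence is solved by u_k = k/152, giving u_110 = 110/152 = 55/76.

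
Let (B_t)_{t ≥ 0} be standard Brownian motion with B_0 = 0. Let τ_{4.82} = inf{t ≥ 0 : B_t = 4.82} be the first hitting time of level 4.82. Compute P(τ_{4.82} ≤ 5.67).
P(τ_{4.82} ≤ 5.67) = 2(1 − Φ(4.82/√5.67)) = 2(1 − Φ(2.0242)) ≈ 0.0429

By the reflection principle for standard BM, P(τ_b ≤ t) = 2 · P(B_t ≥ b). Since B_t ~ N(0, t), P(B_t ≥ 4.82) = 1 − Φ(4.82/√t) = 1 − Φ(4.82/√5.67) = 1 − Φ(2.0242) ≈ 0.02147. Doubling: P(τ_{4.82} ≤ 5.67) ≈ 2 · 0.02147 = 0.04294 ≈ 0.0429.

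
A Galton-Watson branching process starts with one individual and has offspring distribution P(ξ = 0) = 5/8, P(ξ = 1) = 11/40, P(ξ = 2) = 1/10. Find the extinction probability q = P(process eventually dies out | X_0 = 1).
q = 1

Mean offspring μ = 0·5/8 + 1·11/40 + 2·1/10 = 19/40 ≤ 1. For μ ≤ 1 with offspring not concentrated at 1, the Galton-Watson process goes extinct almost surely, so q = 1.
(Algebraic check: The pgf is f(s) = 5/8 + 11/40·s + 1/10·s². The extinction probability q is the smallest fixed point of f in [0, 1]. Setting s = f(s):
  1/10·s² + (11/40 − 1)·s + 5/8 = 0
  1/10·s² − (5/8 + 1/10)·s + 5/8 = 0
which factors as (s − 1)·(1/10·s − 5/8) = 0, giving roots s = 1 and s = (5/8)/(1/10) = 25/4. Since 25/4 ≥ 1, the smallest root in [0, 1] is s = 1.)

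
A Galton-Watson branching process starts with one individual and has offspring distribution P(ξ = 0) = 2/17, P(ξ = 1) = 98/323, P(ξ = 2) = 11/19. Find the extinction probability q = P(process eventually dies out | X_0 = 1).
q = 38/187

The pgf is f(s) = 2/17 + 98/323·s + 11/19·s². The extinction probability q is the smallest fixed point of f in [0, 1]. Setting s = f(s):
  11/19·s² + (98/323 − 1)·s + 2/17 = 0
  11/19·s² − (2/17 + 11/19)·s + 2/17 = 0
which factors as (s − 1)·(11/19·s − 2/17) = 0, giving roots s = 1 and s = (2/17)/(11/19) = 38/187.
Mean offspring μ = 98/323 + 2·11/19 = 472/323 > 1 (supercritical), so q < 1. The extinction probability is the smaller root: q = (2/17)/(11/19) = 38/187.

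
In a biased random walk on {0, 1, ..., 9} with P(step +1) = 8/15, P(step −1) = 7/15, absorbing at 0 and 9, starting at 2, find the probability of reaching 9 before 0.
P(hit 9 before 0) = (1 − (7/8)^2) / (1 − (7/8)^9) = 31457280/93864121

Let u_k denote P(reach 9 before 0 | start at k). Boundary: u_0 = 0, u_9 = 1. Recurrence: u_k = 8/15·u_{k+1} + 7/15·u_{k-1} for 1 ≤ k ≤ 8. Try u_k = A + B·r^k with r = q/p = (7/15)/(8/15) = 7/8. Substitution satisfies the recurrence; boundary conditions give:
  u_k = (1 − r^k) / (1 − r^N) = (1 − (7/8)^2) / (1 − (7/8)^9) = 31457280/93864121.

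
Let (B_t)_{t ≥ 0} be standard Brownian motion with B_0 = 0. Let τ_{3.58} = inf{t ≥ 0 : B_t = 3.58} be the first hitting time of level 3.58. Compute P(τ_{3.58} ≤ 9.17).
P(τ_{3.58} ≤ 9.17) = 2(1 − Φ(3.58/√9.17)) = 2(1 − Φ(1.1822)) ≈ 0.2371

By the reflection principle for standard BM, P(τ_b ≤ t) = 2 · P(B_t ≥ b). Since B_t ~ N(0, t), P(B_t ≥ 3.58) = 1 − Φ(3.58/√t) = 1 − Φ(3.58/√9.17) = 1 − Φ(1.1822) ≈ 0.11856. Doubling: P(τ_{3.58} ≤ 9.17) ≈ 2 · 0.11856 = 0.23712 ≈ 0.2371.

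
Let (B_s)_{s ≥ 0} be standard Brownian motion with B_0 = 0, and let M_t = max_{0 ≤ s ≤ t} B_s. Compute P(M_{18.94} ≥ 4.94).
P(M_{18.94} ≥ 4.94) = 2·P(B_{18.94} ≥ 4.94) = 2(1 − Φ(4.94/√18.94)) ≈ 0.2563

By the reflection principle for Brownian motion, P(M_t ≥ a) = 2 · P(B_t ≥ a) for a ≥ 0. Since B_t ~ N(0, t), P(B_t ≥ 4.94) = 1 − Φ(4.94/√t) = 1 − Φ(4.94/√18.94) = 1 − Φ(1.1351). So
  P(M_{18.94} ≥ 4.94) = 2(1 − Φ(1.1351)) ≈ 0.2563.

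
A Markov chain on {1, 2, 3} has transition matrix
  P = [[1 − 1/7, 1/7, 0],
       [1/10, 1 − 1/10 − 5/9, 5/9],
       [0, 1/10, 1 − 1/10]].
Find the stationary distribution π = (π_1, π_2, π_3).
π = (63/653, 90/653, 500/653)

This is a birth-death chain on three states, which satisfies detailed balance: π_1 · P_{12} = π_2 · P_{21} and π_2 · P_{23} = π_3 · P_{32}.
From π_1 · 1/7 = π_2 · 1/10: π_2/π_1 = (1/7)/(1/10) = 10/7.
From π_2 · 5/9 = π_3 · 1/10: π_3/π_2 = (5/9)/(1/10) = 50/9.
Take π_1 proportional to 1; then unnormalized π = (1, 10/7, 500/63). Normalize by dividing by the sum 653/63:
  π = (63/653, 90/653, 500/653).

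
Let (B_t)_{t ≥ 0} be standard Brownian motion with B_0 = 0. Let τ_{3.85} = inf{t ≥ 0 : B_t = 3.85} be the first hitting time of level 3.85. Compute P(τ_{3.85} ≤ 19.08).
P(τ_{3.85} ≤ 19.08) = 2(1 − Φ(3.85/√19.08)) = 2(1 − Φ(0.8814)) ≈ 0.3781

By the reflection principle for standard BM, P(τ_b ≤ t) = 2 · P(B_t ≥ b). Since B_t ~ N(0, t), P(B_t ≥ 3.85) = 1 − Φ(3.85/√t) = 1 − Φ(3.85/√19.08) = 1 − Φ(0.8814) ≈ 0.18905. Doubling: P(τ_{3.85} ≤ 19.08) ≈ 2 · 0.18905 = 0.37810 ≈ 0.3781.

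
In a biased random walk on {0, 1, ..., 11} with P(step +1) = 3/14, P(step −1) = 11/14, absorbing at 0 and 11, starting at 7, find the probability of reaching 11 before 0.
P(hit 11 before 0) = (1 − (11/3)^7) / (1 − (11/3)^11) = 197285463/35663936683

Let u_k denote P(reach 11 before 0 | start at k). Boundary: u_0 = 0, u_11 = 1. Recurrence: u_k = 3/14·u_{k+1} + 11/14·u_{k-1} for 1 ≤ k ≤ 10. Try u_k = A + B·r^k with r = q/p = (11/14)/(3/14) = 11/3. Substitution satisfies the recurrence; boundary conditions give:
  u_k = (1 − r^k) / (1 − r^N) = (1 − (11/3)^7) / (1 − (11/3)^11) = 197285463/35663936683.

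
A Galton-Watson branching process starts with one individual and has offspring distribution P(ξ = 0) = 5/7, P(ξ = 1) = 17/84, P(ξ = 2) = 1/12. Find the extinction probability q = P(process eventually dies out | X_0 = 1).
q = 1

Mean offspring μ = 0·5/7 + 1·17/84 + 2·1/12 = 31/84 ≤ 1. For μ ≤ 1 with offspring not concentrated at 1, the Galton-Watson process goes extinct almost surely, so q = 1.
(Algebraic check: The pgf is f(s) = 5/7 + 17/84·s + 1/12·s². The extinction probability q is the smallest fixed point of f in [0, 1]. Setting s = f(s):
  1/12·s² + (17/84 − 1)·s + 5/7 = 0
  1/12·s² − (5/7 + 1/12)·s + 5/7 = 0
which factors as (s − 1)·(1/12·s − 5/7) = 0, giving roots s = 1 and s = (5/7)/(1/12) = 60/7. Since 60/7 ≥ 1, the smallest root in [0, 1] is s = 1.)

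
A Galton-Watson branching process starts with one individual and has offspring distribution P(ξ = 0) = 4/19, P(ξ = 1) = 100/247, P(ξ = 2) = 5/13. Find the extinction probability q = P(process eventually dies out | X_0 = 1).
q = 52/95

The pgf is f(s) = 4/19 + 100/247·s + 5/13·s². The extinction probability q is the smallest fixed point of f in [0, 1]. Setting s = f(s):
  5/13·s² + (100/247 − 1)·s + 4/19 = 0
  5/13·s² − (4/19 + 5/13)·s + 4/19 = 0
which factors as (s − 1)·(5/13·s − 4/19) = 0, giving roots s = 1 and s = (4/19)/(5/13) = 52/95.
Mean offspring μ = 100/247 + 2·5/13 = 290/247 > 1 (supercritical), so q < 1. The extinction probability is the smaller root: q = (4/19)/(5/13) = 52/95.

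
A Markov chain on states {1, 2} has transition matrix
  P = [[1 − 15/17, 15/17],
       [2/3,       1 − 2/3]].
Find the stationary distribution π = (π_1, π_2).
π_1 = 34/79, π_2 = 45/79

Solve πP = π with π_1 + π_2 = 1. From πP = π: π_1 · (1 − 15/17) + π_2 · 2/3 = π_1 ⇒ π_2 · 2/3 = π_1 · 15/17 ⇒ π_2/π_1 = (15/17)/(2/3) = 45/34. Together with π_1 + π_2 = 1:
  π_1 = (2/3)/(15/17 + 2/3) = (2/3)/(79/51) = 34/79,
  π_2 = (15/17)/(15/17 + 2/3) = (15/17)/(79/51) = 45/79.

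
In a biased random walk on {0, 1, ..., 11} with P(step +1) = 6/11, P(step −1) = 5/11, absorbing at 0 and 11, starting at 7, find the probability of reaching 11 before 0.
P(hit 11 before 0) = (1 − (5/6)^7) / (1 − (5/6)^11) = 261547056/313968931

Let u_k denote P(reach 11 before 0 | start at k). Boundary: u_0 = 0, u_11 = 1. Recurrence: u_k = 6/11·u_{k+1} + 5/11·u_{k-1} for 1 ≤ k ≤ 10. Try u_k = A + B·r^k with r = q/p = (5/11)/(6/11) = 5/6. Substitution satisfies the recurrence; boundary conditions give:
  u_k = (1 − r^k) / (1 − r^N) = (1 − (5/6)^7) / (1 − (5/6)^11) = 261547056/313968931.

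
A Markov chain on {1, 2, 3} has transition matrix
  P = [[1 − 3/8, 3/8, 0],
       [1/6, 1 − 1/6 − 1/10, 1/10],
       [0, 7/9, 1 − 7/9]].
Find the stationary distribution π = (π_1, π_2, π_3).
π = (280/991, 630/991, 81/991)

This is a birth-death chain on three states, which satisfies detailed balance: π_1 · P_{12} = π_2 · P_{21} and π_2 · P_{23} = π_3 · P_{32}.
From π_1 · 3/8 = π_2 · 1/6: π_2/π_1 = (3/8)/(1/6) = 9/4.
From π_2 · 1/10 = π_3 · 7/9: π_3/π_2 = (1/10)/(7/9) = 9/70.
Take π_1 proportional to 1; then unnormalized π = (1, 9/4, 81/280). Normalize by dividing by the sum 991/280:
  π = (280/991, 630/991, 81/991).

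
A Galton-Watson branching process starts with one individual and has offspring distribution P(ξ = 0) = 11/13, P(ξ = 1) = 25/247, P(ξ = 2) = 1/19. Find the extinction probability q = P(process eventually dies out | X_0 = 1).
q = 1

Mean offspring μ = 0·11/13 + 1·25/247 + 2·1/19 = 51/247 ≤ 1. For μ ≤ 1 with offspring not concentrated at 1, the Galton-Watson process goes extinct almost surely, so q = 1.
(Algebraic check: The pgf is f(s) = 11/13 + 25/247·s + 1/19·s². The extinction probability q is the smallest fixed point of f in [0, 1]. Setting s = f(s):
  1/19·s² + (25/247 − 1)·s + 11/13 = 0
  1/19·s² − (11/13 + 1/19)·s + 11/13 = 0
which factors as (s − 1)·(1/19·s − 11/13) = 0, giving roots s = 1 and s = (11/13)/(1/19) = 209/13. Since 209/13 ≥ 1, the smallest root in [0, 1] is s = 1.)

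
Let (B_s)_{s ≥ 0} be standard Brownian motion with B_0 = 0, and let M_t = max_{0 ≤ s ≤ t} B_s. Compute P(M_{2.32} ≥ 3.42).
P(M_{2.32} ≥ 3.42) = 2·P(B_{2.32} ≥ 3.42) = 2(1 − Φ(3.42/√2.32)) ≈ 0.0247

By the reflection principle for Brownian motion, P(M_t ≥ a) = 2 · P(B_t ≥ a) for a ≥ 0. Since B_t ~ N(0, t), P(B_t ≥ 3.42) = 1 − Φ(3.42/√t) = 1 − Φ(3.42/√2.32) = 1 − Φ(2.2453). So
  P(M_{2.32} ≥ 3.42) = 2(1 − Φ(2.2453)) ≈ 0.0247.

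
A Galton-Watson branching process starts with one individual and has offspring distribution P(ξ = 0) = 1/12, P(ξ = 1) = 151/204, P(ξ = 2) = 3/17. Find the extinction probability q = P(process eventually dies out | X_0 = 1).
q = 17/36

The pgf is f(s) = 1/12 + 151/204·s + 3/17·s². The extinction probability q is the smallest fixed point of f in [0, 1]. Setting s = f(s):
  3/17·s² + (151/204 − 1)·s + 1/12 = 0
  3/17·s² − (1/12 + 3/17)·s + 1/12 = 0
which factors as (s − 1)·(3/17·s − 1/12) = 0, giving roots s = 1 and s = (1/12)/(3/17) = 17/36.
Mean offspring μ = 151/204 + 2·3/17 = 223/204 > 1 (supercritical), so q < 1. The extinction probability is the smaller root: q = (1/12)/(3/17) = 17/36.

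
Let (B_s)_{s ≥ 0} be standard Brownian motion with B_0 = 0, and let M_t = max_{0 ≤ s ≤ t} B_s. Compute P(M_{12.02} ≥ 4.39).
P(M_{12.02} ≥ 4.39) = 2·P(B_{12.02} ≥ 4.39) = 2(1 − Φ(4.39/√12.02)) ≈ 0.2054

By the reflection principle for Brownian motion, P(M_t ≥ a) = 2 · P(B_t ≥ a) for a ≥ 0. Since B_t ~ N(0, t), P(B_t ≥ 4.39) = 1 − Φ(4.39/√t) = 1 − Φ(4.39/√12.02) = 1 − Φ(1.2662). So
  P(M_{12.02} ≥ 4.39) = 2(1 − Φ(1.2662)) ≈ 0.2054.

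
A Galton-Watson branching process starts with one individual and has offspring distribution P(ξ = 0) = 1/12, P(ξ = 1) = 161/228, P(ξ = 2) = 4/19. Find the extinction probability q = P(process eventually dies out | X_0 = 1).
q = 19/48

The pgf is f(s) = 1/12 + 161/228·s + 4/19·s². The extinction probability q is the smallest fixed point of f in [0, 1]. Setting s = f(s):
  4/19·s² + (161/228 − 1)·s + 1/12 = 0
  4/19·s² − (1/12 + 4/19)·s + 1/12 = 0
which factors as (s − 1)·(4/19·s − 1/12) = 0, giving roots s = 1 and s = (1/12)/(4/19) = 19/48.
Mean offspring μ = 161/228 + 2·4/19 = 257/228 > 1 (supercritical), so q < 1. The extinction probability is the smaller root: q = (1/12)/(4/19) = 19/48.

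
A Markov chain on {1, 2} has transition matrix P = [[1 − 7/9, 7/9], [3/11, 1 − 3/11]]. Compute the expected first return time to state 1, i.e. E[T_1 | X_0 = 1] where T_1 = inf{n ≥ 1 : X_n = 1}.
E[T_1 | X_0 = 1] = 1/π_1 = 104/27

For an irreducible recurrent Markov chain with stationary distribution π, E[T_i | X_0 = i] = 1/π_i (Kac's formula). Here π_1 = (3/11)/(7/9 + 3/11) = (3/11)/(104/99) = 27/104, so E[T_1 | X_0 = 1] = 1/π_1 = (7/9 + 3/11)/(3/11) = (104/99)/(3/11) = 104/27.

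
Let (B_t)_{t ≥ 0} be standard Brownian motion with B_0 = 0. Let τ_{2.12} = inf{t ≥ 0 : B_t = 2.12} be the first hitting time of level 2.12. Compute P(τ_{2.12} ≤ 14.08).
P(τ_{2.12} ≤ 14.08) = 2(1 − Φ(2.12/√14.08)) = 2(1 − Φ(0.5650)) ≈ 0.5721

By the reflection principle for standard BM, P(τ_b ≤ t) = 2 · P(B_t ≥ b). Since B_t ~ N(0, t), P(B_t ≥ 2.12) = 1 − Φ(2.12/√t) = 1 − Φ(2.12/√14.08) = 1 − Φ(0.5650) ≈ 0.28604. Doubling: P(τ_{2.12} ≤ 14.08) ≈ 2 · 0.28604 = 0.57208 ≈ 0.5721.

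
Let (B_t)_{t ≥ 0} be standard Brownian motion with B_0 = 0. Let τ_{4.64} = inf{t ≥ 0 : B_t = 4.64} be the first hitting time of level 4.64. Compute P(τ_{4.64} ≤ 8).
P(τ_{4.64} ≤ 8) = 2(1 − Φ(4.64/√8)) = 2(1 − Φ(1.6405)) ≈ 0.1009

By the reflection principle for standard BM, P(τ_b ≤ t) = 2 · P(B_t ≥ b). Since B_t ~ N(0, t), P(B_t ≥ 4.64) = 1 − Φ(4.64/√t) = 1 − Φ(4.64/√8) = 1 − Φ(1.6405) ≈ 0.05045. Doubling: P(τ_{4.64} ≤ 8) ≈ 2 · 0.05045 = 0.10090 ≈ 0.1009.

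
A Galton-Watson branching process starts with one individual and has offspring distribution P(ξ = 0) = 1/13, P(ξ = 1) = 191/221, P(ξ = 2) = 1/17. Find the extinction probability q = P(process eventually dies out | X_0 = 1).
q = 1

Mean offspring μ = 0·1/13 + 1·191/221 + 2·1/17 = 217/221 ≤ 1. For μ ≤ 1 with offspring not concentrated at 1, the Galton-Watson process goes extinct almost surely, so q = 1.
(Algebraic check: The pgf is f(s) = 1/13 + 191/221·s + 1/17·s². The extinction probability q is the smallest fixed point of f in [0, 1]. Setting s = f(s):
  1/17·s² + (191/221 − 1)·s + 1/13 = 0
  1/17·s² − (1/13 + 1/17)·s + 1/13 = 0
which factors as (s − 1)·(1/17·s − 1/13) = 0, giving roots s = 1 and s = (1/13)/(1/17) = 17/13. Since 17/13 ≥ 1, the smallest root in [0, 1] is s = 1.)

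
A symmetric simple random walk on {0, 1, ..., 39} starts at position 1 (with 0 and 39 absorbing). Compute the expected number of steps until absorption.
E[τ | X_0 = 1] = 38

Let v_k = E[τ | X_0 = k]. Boundary: v_0 = v_39 = 0. Recurrence: v_k = 1 + (v_{k-1} + v_{k+1})/2 for 1 ≤ k ≤ 38. The particular solution to v_k − (v_{k-1} + v_{k+1})/2 = 1 is v_k = −k^2. Adding homogeneous solution A + B k and matching boundaries gives v_k = k (39 − k). Substituting k = 1: v_1 = 1 · 38 = 38.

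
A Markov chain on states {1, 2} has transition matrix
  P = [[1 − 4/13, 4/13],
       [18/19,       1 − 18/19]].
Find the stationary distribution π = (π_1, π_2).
π_1 = 117/155, π_2 = 38/155

Solve πP = π with π_1 + π_2 = 1. From πP = π: π_1 · (1 − 4/13) + π_2 · 18/19 = π_1 ⇒ π_2 · 18/19 = π_1 · 4/13 ⇒ π_2/π_1 = (4/13)/(18/19) = 38/117. Together with π_1 + π_2 = 1:
  π_1 = (18/19)/(4/13 + 18/19) = (18/19)/(310/247) = 117/155,
  π_2 = (4/13)/(4/13 + 18/19) = (4/13)/(310/247) = 38/155.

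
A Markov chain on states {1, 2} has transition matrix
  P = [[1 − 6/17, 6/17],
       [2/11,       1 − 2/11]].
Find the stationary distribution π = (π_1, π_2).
π_1 = 17/50, π_2 = 33/50

Solve πP = π with π_1 + π_2 = 1. From πP = π: π_1 · (1 − 6/17) + π_2 · 2/11 = π_1 ⇒ π_2 · 2/11 = π_1 · 6/17 ⇒ π_2/π_1 = (6/17)/(2/11) = 33/17. Together with π_1 + π_2 = 1:
  π_1 = (2/11)/(6/17 + 2/11) = (2/11)/(100/187) = 17/50,
  π_2 = (6/17)/(6/17 + 2/11) = (6/17)/(100/187) = 33/50.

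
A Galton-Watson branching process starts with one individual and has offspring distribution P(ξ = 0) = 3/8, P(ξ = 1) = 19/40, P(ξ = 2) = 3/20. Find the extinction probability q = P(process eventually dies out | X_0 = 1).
q = 1

Mean offspring μ = 0·3/8 + 1·19/40 + 2·3/20 = 31/40 ≤ 1. For μ ≤ 1 with offspring not concentrated at 1, the Galton-Watson process goes extinct almost surely, so q = 1.
(Algebraic check: The pgf is f(s) = 3/8 + 19/40·s + 3/20·s². The extinction probability q is the smallest fixed point of f in [0, 1]. Setting s = f(s):
  3/20·s² + (19/40 − 1)·s + 3/8 = 0
  3/20·s² − (3/8 + 3/20)·s + 3/8 = 0
which factors as (s − 1)·(3/20·s − 3/8) = 0, giving roots s = 1 and s = (3/8)/(3/20) = 5/2. Since 5/2 ≥ 1, the smallest root in [0, 1] is s = 1.)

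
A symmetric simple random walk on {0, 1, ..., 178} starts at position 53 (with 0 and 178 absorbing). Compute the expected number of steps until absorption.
E[τ | X_0 = 53] = 6625

Let v_k = E[τ | X_0 = k]. Boundary: v_0 = v_178 = 0. Recurrence: v_k = 1 + (v_{k-1} + v_{k+1})/2 for 1 ≤ k ≤ 177. The particular solution to v_k − (v_{k-1} + v_{k+1})/2 = 1 is v_k = −k^2. Adding homogeneous solution A + B k and matching boundaries gives v_k = k (178 − k). Substituting k = 53: v_53 = 53 · 125 = 6625.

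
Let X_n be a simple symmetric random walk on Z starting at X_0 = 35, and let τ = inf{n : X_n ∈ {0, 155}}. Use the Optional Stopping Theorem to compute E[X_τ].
E[X_τ] = 35

X_n is a martingale and τ is a bounded-mean stopping time (indeed τ is finite a.s. with bounded expectation since the walk is in a bounded region). By the OST, E[X_τ] = E[X_0] = 35. Equivalently: E[X_τ] = 155 · P(hit 155 first) + 0 · P(hit 0 first) = 155 · (35/155) = 35.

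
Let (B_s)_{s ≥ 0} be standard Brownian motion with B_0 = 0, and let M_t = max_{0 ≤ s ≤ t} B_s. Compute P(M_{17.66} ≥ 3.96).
P(M_{17.66} ≥ 3.96) = 2·P(B_{17.66} ≥ 3.96) = 2(1 − Φ(3.96/√17.66)) ≈ 0.3460

By the reflection principle for Brownian motion, P(M_t ≥ a) = 2 · P(B_t ≥ a) for a ≥ 0. Since B_t ~ N(0, t), P(B_t ≥ 3.96) = 1 − Φ(3.96/√t) = 1 − Φ(3.96/√17.66) = 1 − Φ(0.9423). So
  P(M_{17.66} ≥ 3.96) = 2(1 − Φ(0.9423)) ≈ 0.3460.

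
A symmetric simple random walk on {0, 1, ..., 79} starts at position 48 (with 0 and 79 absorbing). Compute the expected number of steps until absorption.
E[τ | X_0 = 48] = 1488

Let v_k = E[τ | X_0 = k]. Boundary: v_0 = v_79 = 0. Recurrence: v_k = 1 + (v_{k-1} + v_{k+1})/2 for 1 ≤ k ≤ 78. The particular solution to v_k − (v_{k-1} + v_{k+1})/2 = 1 is v_k = −k^2. Adding homogeneous solution A + B k and matching boundaries gives v_k = k (79 − k). Substituting k = 48: v_48 = 48 · 31 = 1488.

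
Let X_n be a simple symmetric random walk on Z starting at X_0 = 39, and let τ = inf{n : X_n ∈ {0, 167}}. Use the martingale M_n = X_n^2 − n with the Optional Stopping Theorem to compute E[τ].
E[τ] = 4992

M_n = X_n^2 − n is a martingale (since E[X_{n+1}^2 | F_n] = X_n^2 + 1). By OST (τ has finite mean in a bounded region), E[M_τ] = E[M_0] = X_0^2 − 0 = 39^2 = 1521. Also E[M_τ] = E[X_τ^2] − E[τ]. The walk exits at 0 or 167, with P(hit 167 first) = 39/167, so E[X_τ^2] = 167^2 · 39/167 + 0 = 6513. Thus E[τ] = E[X_τ^2] − E[M_τ] = 6513 − 1521 = 4992 = 39(167 − 39) = 4992.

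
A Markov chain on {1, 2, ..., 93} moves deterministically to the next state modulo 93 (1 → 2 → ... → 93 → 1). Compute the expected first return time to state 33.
E[T_33 | X_0 = 33] = 93

The chain cycles deterministically, so starting at state 33 it returns in exactly 93 steps. Equivalently, the stationary distribution is uniform π_j = 1/93 for every state j, so by Kac's formula E[T_33] = 1/π_33 = 93.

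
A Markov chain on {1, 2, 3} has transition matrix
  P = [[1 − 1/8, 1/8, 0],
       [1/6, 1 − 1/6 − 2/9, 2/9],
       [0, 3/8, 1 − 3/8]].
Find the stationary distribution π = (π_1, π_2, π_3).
π = (36/79, 27/79, 16/79)

This is a birth-death chain on three states, which satisfies detailed balance: π_1 · P_{12} = π_2 · P_{21} and π_2 · P_{23} = π_3 · P_{32}.
From π_1 · 1/8 = π_2 · 1/6: π_2/π_1 = (1/8)/(1/6) = 3/4.
From π_2 · 2/9 = π_3 · 3/8: π_3/π_2 = (2/9)/(3/8) = 16/27.
Take π_1 proportional to 1; then unnormalized π = (1, 3/4, 4/9). Normalize by dividing by the sum 79/36:
  π = (36/79, 27/79, 16/79).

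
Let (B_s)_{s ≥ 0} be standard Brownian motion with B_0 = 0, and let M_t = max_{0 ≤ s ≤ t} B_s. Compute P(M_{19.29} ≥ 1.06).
P(M_{19.29} ≥ 1.06) = 2·P(B_{19.29} ≥ 1.06) = 2(1 − Φ(1.06/√19.29)) ≈ 0.8093

By the reflection principle for Brownian motion, P(M_t ≥ a) = 2 · P(B_t ≥ a) for a ≥ 0. Since B_t ~ N(0, t), P(B_t ≥ 1.06) = 1 − Φ(1.06/√t) = 1 − Φ(1.06/√19.29) = 1 − Φ(0.2413). So
  P(M_{19.29} ≥ 1.06) = 2(1 − Φ(0.2413)) ≈ 0.8093.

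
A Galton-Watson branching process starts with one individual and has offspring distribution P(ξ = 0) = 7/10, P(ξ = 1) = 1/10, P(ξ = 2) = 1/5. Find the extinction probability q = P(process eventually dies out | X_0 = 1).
q = 1

Mean offspring μ = 0·7/10 + 1·1/10 + 2·1/5 = 1/2 ≤ 1. For μ ≤ 1 with offspring not concentrated at 1, the Galton-Watson process goes extinct almost surely, so q = 1.
(Algebraic check: The pgf is f(s) = 7/10 + 1/10·s + 1/5·s². The extinction probability q is the smallest fixed point of f in [0, 1]. Setting s = f(s):
  1/5·s² + (1/10 − 1)·s + 7/10 = 0
  1/5·s² − (7/10 + 1/5)·s + 7/10 = 0
which factors as (s − 1)·(1/5·s − 7/10) = 0, giving roots s = 1 and s = (7/10)/(1/5) = 7/2. Since 7/2 ≥ 1, the smallest root in [0, 1] is s = 1.)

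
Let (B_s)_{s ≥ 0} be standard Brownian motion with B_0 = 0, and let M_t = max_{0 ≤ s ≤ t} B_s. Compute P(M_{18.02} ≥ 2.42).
P(M_{18.02} ≥ 2.42) = 2·P(B_{18.02} ≥ 2.42) = 2(1 − Φ(2.42/√18.02)) ≈ 0.5686

By the reflection principle for Brownian motion, P(M_t ≥ a) = 2 · P(B_t ≥ a) for a ≥ 0. Since B_t ~ N(0, t), P(B_t ≥ 2.42) = 1 − Φ(2.42/√t) = 1 − Φ(2.42/√18.02) = 1 − Φ(0.5701). So
  P(M_{18.02} ≥ 2.42) = 2(1 − Φ(0.5701)) ≈ 0.5686.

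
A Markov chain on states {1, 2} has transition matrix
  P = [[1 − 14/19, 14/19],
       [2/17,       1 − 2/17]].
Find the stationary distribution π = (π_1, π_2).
π_1 = 19/138, π_2 = 119/138

Solve πP = π with π_1 + π_2 = 1. From πP = π: π_1 · (1 − 14/19) + π_2 · 2/17 = π_1 ⇒ π_2 · 2/17 = π_1 · 14/19 ⇒ π_2/π_1 = (14/19)/(2/17) = 119/19. Together with π_1 + π_2 = 1:
  π_1 = (2/17)/(14/19 + 2/17) = (2/17)/(276/323) = 19/138,
  π_2 = (14/19)/(14/19 + 2/17) = (14/19)/(276/323) = 119/138.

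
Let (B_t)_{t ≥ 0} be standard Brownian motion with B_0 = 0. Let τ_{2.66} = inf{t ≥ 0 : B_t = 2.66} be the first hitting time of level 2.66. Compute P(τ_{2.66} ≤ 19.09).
P(τ_{2.66} ≤ 19.09) = 2(1 − Φ(2.66/√19.09)) = 2(1 − Φ(0.6088)) ≈ 0.5427

By the reflection principle for standard BM, P(τ_b ≤ t) = 2 · P(B_t ≥ b). Since B_t ~ N(0, t), P(B_t ≥ 2.66) = 1 − Φ(2.66/√t) = 1 − Φ(2.66/√19.09) = 1 − Φ(0.6088) ≈ 0.27133. Doubling: P(τ_{2.66} ≤ 19.09) ≈ 2 · 0.27133 = 0.54266 ≈ 0.5427.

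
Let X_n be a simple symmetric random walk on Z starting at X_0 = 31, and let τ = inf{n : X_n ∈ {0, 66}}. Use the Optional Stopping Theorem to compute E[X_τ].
E[X_τ] = 31

X_n is a martingale and τ is a bounded-mean stopping time (indeed τ is finite a.s. with bounded expectation since the walk is in a bounded region). By the OST, E[X_τ] = E[X_0] = 31. Equivalently: E[X_τ] = 66 · P(hit 66 first) + 0 · P(hit 0 first) = 66 · (31/66) = 31.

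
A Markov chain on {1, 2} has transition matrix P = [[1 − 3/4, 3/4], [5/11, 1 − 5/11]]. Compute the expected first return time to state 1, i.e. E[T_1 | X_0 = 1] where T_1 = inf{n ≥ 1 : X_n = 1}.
E[T_1 | X_0 = 1] = 1/π_1 = 53/20

For an irreducible recurrent Markov chain with stationary distribution π, E[T_i | X_0 = i] = 1/π_i (Kac's formula). Here π_1 = (5/11)/(3/4 + 5/11) = (5/11)/(53/44) = 20/53, so E[T_1 | X_0 = 1] = 1/π_1 = (3/4 + 5/11)/(5/11) = (53/44)/(5/11) = 53/20.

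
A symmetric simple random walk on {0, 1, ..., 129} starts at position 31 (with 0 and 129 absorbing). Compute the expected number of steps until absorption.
E[τ | X_0 = 31] = 3038

Let v_k = E[τ | X_0 = k]. Boundary: v_0 = v_129 = 0. Recurrence: v_k = 1 + (v_{k-1} + v_{k+1})/2 for 1 ≤ k ≤ 128. The particular solution to v_k − (v_{k-1} + v_{k+1})/2 = 1 is v_k = −k^2. Adding homogeneous solution A + B k and matching boundaries gives v_k = k (129 − k). Substituting k = 31: v_31 = 31 · 98 = 3038.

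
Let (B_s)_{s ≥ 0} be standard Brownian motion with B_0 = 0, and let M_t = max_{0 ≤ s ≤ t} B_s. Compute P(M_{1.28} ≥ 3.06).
P(M_{1.28} ≥ 3.06) = 2·P(B_{1.28} ≥ 3.06) = 2(1 − Φ(3.06/√1.28)) ≈ 0.0068

By the reflection principle for Brownian motion, P(M_t ≥ a) = 2 · P(B_t ≥ a) for a ≥ 0. Since B_t ~ N(0, t), P(B_t ≥ 3.06) = 1 − Φ(3.06/√t) = 1 − Φ(3.06/√1.28) = 1 − Φ(2.7047). So
  P(M_{1.28} ≥ 3.06) = 2(1 − Φ(2.7047)) ≈ 0.0068.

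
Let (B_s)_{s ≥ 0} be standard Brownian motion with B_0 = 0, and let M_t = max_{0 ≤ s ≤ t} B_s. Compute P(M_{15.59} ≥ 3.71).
P(M_{15.59} ≥ 3.71) = 2·P(B_{15.59} ≥ 3.71) = 2(1 − Φ(3.71/√15.59)) ≈ 0.3474

By the reflection principle for Brownian motion, P(M_t ≥ a) = 2 · P(B_t ≥ a) for a ≥ 0. Since B_t ~ N(0, t), P(B_t ≥ 3.71) = 1 − Φ(3.71/√t) = 1 − Φ(3.71/√15.59) = 1 − Φ(0.9396). So
  P(M_{15.59} ≥ 3.71) = 2(1 − Φ(0.9396)) ≈ 0.3474.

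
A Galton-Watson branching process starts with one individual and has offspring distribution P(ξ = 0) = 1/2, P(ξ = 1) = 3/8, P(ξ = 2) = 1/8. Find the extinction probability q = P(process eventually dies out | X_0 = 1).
q = 1

Mean offspring μ = 0·1/2 + 1·3/8 + 2·1/8 = 5/8 ≤ 1. For μ ≤ 1 with offspring not concentrated at 1, the Galton-Watson process goes extinct almost surely, so q = 1.
(Algebraic check: The pgf is f(s) = 1/2 + 3/8·s + 1/8·s². The extinction probability q is the smallest fixed point of f in [0, 1]. Setting s = f(s):
  1/8·s² + (3/8 − 1)·s + 1/2 = 0
  1/8·s² − (1/2 + 1/8)·s + 1/2 = 0
which factors as (s − 1)·(1/8·s − 1/2) = 0, giving roots s = 1 and s = (1/2)/(1/8) = 4. Since 4 ≥ 1, the smallest root in [0, 1] is s = 1.)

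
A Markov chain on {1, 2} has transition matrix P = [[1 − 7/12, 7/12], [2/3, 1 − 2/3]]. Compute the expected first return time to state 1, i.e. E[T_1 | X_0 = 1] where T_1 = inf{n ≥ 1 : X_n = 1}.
E[T_1 | X_0 = 1] = 1/π_1 = 15/8

For an irreducible recurrent Markov chain with stationary distribution π, E[T_i | X_0 = i] = 1/π_i (Kac's formula). Here π_1 = (2/3)/(7/12 + 2/3) = (2/3)/(5/4) = 8/15, so E[T_1 | X_0 = 1] = 1/π_1 = (7/12 + 2/3)/(2/3) = (5/4)/(2/3) = 15/8.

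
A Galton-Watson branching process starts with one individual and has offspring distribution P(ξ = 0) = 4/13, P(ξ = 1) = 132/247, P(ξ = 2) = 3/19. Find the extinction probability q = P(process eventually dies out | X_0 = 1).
q = 1

Mean offspring μ = 0·4/13 + 1·132/247 + 2·3/19 = 210/247 ≤ 1. For μ ≤ 1 with offspring not concentrated at 1, the Galton-Watson process goes extinct almost surely, so q = 1.
(Algebraic check: The pgf is f(s) = 4/13 + 132/247·s + 3/19·s². The extinction probability q is the smallest fixed point of f in [0, 1]. Setting s = f(s):
  3/19·s² + (132/247 − 1)·s + 4/13 = 0
  3/19·s² − (4/13 + 3/19)·s + 4/13 = 0
which factors as (s − 1)·(3/19·s − 4/13) = 0, giving roots s = 1 and s = (4/13)/(3/19) = 76/39. Since 76/39 ≥ 1, the smallest root in [0, 1] is s = 1.)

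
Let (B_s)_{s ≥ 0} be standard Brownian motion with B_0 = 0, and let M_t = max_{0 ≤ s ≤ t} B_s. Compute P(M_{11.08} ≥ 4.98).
P(M_{11.08} ≥ 4.98) = 2·P(B_{11.08} ≥ 4.98) = 2(1 − Φ(4.98/√11.08)) ≈ 0.1346

By the reflection principle for Brownian motion, P(M_t ≥ a) = 2 · P(B_t ≥ a) for a ≥ 0. Since B_t ~ N(0, t), P(B_t ≥ 4.98) = 1 − Φ(4.98/√t) = 1 − Φ(4.98/√11.08) = 1 − Φ(1.4961). So
  P(M_{11.08} ≥ 4.98) = 2(1 − Φ(1.4961)) ≈ 0.1346.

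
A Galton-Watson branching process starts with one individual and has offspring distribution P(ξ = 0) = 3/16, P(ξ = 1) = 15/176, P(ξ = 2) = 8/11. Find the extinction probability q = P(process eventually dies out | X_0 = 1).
q = 33/128

The pgf is f(s) = 3/16 + 15/176·s + 8/11·s². The extinction probability q is the smallest fixed point of f in [0, 1]. Setting s = f(s):
  8/11·s² + (15/176 − 1)·s + 3/16 = 0
  8/11·s² − (3/16 + 8/11)·s + 3/16 = 0
which factors as (s − 1)·(8/11·s − 3/16) = 0, giving roots s = 1 and s = (3/16)/(8/11) = 33/128.
Mean offspring μ = 15/176 + 2·8/11 = 271/176 > 1 (supercritical), so q < 1. The extinction probability is the smaller root: q = (3/16)/(8/11) = 33/128.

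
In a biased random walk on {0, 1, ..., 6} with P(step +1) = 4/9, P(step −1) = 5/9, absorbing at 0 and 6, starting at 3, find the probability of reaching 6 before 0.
P(hit 6 before 0) = (1 − (5/4)^3) / (1 − (5/4)^6) = 64/189

Let u_k denote P(reach 6 before 0 | start at k). Boundary: u_0 = 0, u_6 = 1. Recurrence: u_k = 4/9·u_{k+1} + 5/9·u_{k-1} for 1 ≤ k ≤ 5. Try u_k = A + B·r^k with r = q/p = (5/9)/(4/9) = 5/4. Substitution satisfies the recurrence; boundary conditions give:
  u_k = (1 − r^k) / (1 − r^N) = (1 − (5/4)^3) / (1 − (5/4)^6) = 64/189.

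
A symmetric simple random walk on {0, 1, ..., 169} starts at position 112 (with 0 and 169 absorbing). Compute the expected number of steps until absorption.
E[τ | X_0 = 112] = 6384

Let v_k = E[τ | X_0 = k]. Boundary: v_0 = v_169 = 0. Recurrence: v_k = 1 + (v_{k-1} + v_{k+1})/2 for 1 ≤ k ≤ 168. The particular solution to v_k − (v_{k-1} + v_{k+1})/2 = 1 is v_k = −k^2. Adding homogeneous solution A + B k and matching boundaries gives v_k = k (169 − k). Substituting k = 112: v_112 = 112 · 57 = 6384.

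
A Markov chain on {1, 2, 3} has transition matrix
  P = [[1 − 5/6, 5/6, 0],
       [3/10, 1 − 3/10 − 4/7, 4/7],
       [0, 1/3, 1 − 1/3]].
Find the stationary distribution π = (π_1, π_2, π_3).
π = (63/538, 175/538, 150/269)

This is a birth-death chain on three states, which satisfies detailed balance: π_1 · P_{12} = π_2 · P_{21} and π_2 · P_{23} = π_3 · P_{32}.
From π_1 · 5/6 = π_2 · 3/10: π_2/π_1 = (5/6)/(3/10) = 25/9.
From π_2 · 4/7 = π_3 · 1/3: π_3/π_2 = (4/7)/(1/3) = 12/7.
Take π_1 proportional to 1; then unnormalized π = (1, 25/9, 100/21). Normalize by dividing by the sum 538/63:
  π = (63/538, 175/538, 150/269).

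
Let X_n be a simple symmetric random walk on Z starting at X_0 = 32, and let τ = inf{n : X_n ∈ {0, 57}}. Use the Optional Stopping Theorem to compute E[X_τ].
E[X_τ] = 32

X_n is a martingale and τ is a bounded-mean stopping time (indeed τ is finite a.s. with bounded expectation since the walk is in a bounded region). By the OST, E[X_τ] = E[X_0] = 32. Equivalently: E[X_τ] = 57 · P(hit 57 first) + 0 · P(hit 0 first) = 57 · (32/57) = 32.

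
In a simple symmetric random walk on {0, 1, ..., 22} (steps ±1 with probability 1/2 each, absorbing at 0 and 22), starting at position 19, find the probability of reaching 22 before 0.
P(hit 22 before 0) = 19/22

Let u_k = P(hit 22 before 0 | start at k). Then u_0 = 0, u_22 = 1, and u_k = u_{k-1}/2 + u_{k+1}/2 for 1 ≤ k ≤ 21. This harmonic recurrence is solved by u_k = k/22, giving u_19 = 19/22.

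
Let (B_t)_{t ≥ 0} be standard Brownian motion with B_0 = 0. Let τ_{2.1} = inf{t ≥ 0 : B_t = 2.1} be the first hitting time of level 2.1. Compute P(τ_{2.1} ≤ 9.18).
P(τ_{2.1} ≤ 9.18) = 2(1 − Φ(2.1/√9.18)) = 2(1 − Φ(0.6931)) ≈ 0.4882

By the reflection principle for standard BM, P(τ_b ≤ t) = 2 · P(B_t ≥ b). Since B_t ~ N(0, t), P(B_t ≥ 2.1) = 1 − Φ(2.1/√t) = 1 − Φ(2.1/√9.18) = 1 − Φ(0.6931) ≈ 0.24412. Doubling: P(τ_{2.1} ≤ 9.18) ≈ 2 · 0.24412 = 0.48824 ≈ 0.4882.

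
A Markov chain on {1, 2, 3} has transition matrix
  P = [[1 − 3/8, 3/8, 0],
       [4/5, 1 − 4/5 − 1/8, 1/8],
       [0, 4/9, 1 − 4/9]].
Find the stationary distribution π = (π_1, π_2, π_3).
π = (1024/1639, 480/1639, 135/1639)

This is a birth-death chain on three states, which satisfies detailed balance: π_1 · P_{12} = π_2 · P_{21} and π_2 · P_{23} = π_3 · P_{32}.
From π_1 · 3/8 = π_2 · 4/5: π_2/π_1 = (3/8)/(4/5) = 15/32.
From π_2 · 1/8 = π_3 · 4/9: π_3/π_2 = (1/8)/(4/9) = 9/32.
Take π_1 proportional to 1; then unnormalized π = (1, 15/32, 135/1024). Normalize by dividing by the sum 1639/1024:
  π = (1024/1639, 480/1639, 135/1639).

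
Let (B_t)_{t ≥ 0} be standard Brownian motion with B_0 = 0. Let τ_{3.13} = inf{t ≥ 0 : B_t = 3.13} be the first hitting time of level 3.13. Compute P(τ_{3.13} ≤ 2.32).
P(τ_{3.13} ≤ 2.32) = 2(1 − Φ(3.13/√2.32)) = 2(1 − Φ(2.0549)) ≈ 0.0399

By the reflection principle for standard BM, P(τ_b ≤ t) = 2 · P(B_t ≥ b). Since B_t ~ N(0, t), P(B_t ≥ 3.13) = 1 − Φ(3.13/√t) = 1 − Φ(3.13/√2.32) = 1 − Φ(2.0549) ≈ 0.01994. Doubling: P(τ_{3.13} ≤ 2.32) ≈ 2 · 0.01994 = 0.03988 ≈ 0.0399.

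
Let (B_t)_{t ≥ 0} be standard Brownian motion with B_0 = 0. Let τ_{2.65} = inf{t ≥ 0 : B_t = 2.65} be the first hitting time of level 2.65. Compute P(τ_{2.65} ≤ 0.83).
P(τ_{2.65} ≤ 0.83) = 2(1 − Φ(2.65/√0.83)) = 2(1 − Φ(2.9088)) ≈ 0.0036

By the reflection principle for standard BM, P(τ_b ≤ t) = 2 · P(B_t ≥ b). Since B_t ~ N(0, t), P(B_t ≥ 2.65) = 1 − Φ(2.65/√t) = 1 − Φ(2.65/√0.83) = 1 − Φ(2.9088) ≈ 0.00181. Doubling: P(τ_{2.65} ≤ 0.83) ≈ 2 · 0.00181 = 0.00362 ≈ 0.0036.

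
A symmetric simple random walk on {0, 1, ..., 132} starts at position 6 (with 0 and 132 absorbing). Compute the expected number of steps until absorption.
E[τ | X_0 = 6] = 756

Let v_k = E[τ | X_0 = k]. Boundary: v_0 = v_132 = 0. Recurrence: v_k = 1 + (v_{k-1} + v_{k+1})/2 for 1 ≤ k ≤ 131. The particular solution to v_k − (v_{k-1} + v_{k+1})/2 = 1 is v_k = −k^2. Adding homogeneous solution A + B k and matching boundaries gives v_k = k (132 − k). Substituting k = 6: v_6 = 6 · 126 = 756.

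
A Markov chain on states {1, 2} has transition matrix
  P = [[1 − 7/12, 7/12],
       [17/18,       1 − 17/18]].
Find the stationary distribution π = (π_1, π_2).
π_1 = 34/55, π_2 = 21/55

Solve πP = π with π_1 + π_2 = 1. From πP = π: π_1 · (1 − 7/12) + π_2 · 17/18 = π_1 ⇒ π_2 · 17/18 = π_1 · 7/12 ⇒ π_2/π_1 = (7/12)/(17/18) = 21/34. Together with π_1 + π_2 = 1:
  π_1 = (17/18)/(7/12 + 17/18) = (17/18)/(55/36) = 34/55,
  π_2 = (7/12)/(7/12 + 17/18) = (7/12)/(55/36) = 21/55.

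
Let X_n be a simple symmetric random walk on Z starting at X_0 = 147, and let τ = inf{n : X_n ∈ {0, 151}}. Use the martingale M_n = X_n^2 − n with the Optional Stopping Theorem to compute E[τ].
E[τ] = 588

M_n = X_n^2 − n is a martingale (since E[X_{n+1}^2 | F_n] = X_n^2 + 1). By OST (τ has finite mean in a bounded region), E[M_τ] = E[M_0] = X_0^2 − 0 = 147^2 = 21609. Also E[M_τ] = E[X_τ^2] − E[τ]. The walk exits at 0 or 151, with P(hit 151 first) = 147/151, so E[X_τ^2] = 151^2 · 147/151 + 0 = 22197. Thus E[τ] = E[X_τ^2] − E[M_τ] = 22197 − 21609 = 588 = 147(151 − 147) = 588.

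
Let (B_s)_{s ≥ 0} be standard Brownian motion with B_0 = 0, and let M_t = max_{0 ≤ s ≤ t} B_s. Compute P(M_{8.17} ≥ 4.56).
P(M_{8.17} ≥ 4.56) = 2·P(B_{8.17} ≥ 4.56) = 2(1 − Φ(4.56/√8.17)) ≈ 0.1106

By the reflection principle for Brownian motion, P(M_t ≥ a) = 2 · P(B_t ≥ a) for a ≥ 0. Since B_t ~ N(0, t), P(B_t ≥ 4.56) = 1 − Φ(4.56/√t) = 1 − Φ(4.56/√8.17) = 1 − Φ(1.5953). So
  P(M_{8.17} ≥ 4.56) = 2(1 − Φ(1.5953)) ≈ 0.1106.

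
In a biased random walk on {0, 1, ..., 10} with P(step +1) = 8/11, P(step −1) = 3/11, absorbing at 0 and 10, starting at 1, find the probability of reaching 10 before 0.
P(hit 10 before 0) = (1 − (3/8)^1) / (1 − (3/8)^10) = 134217728/214736555

Let u_k denote P(reach 10 before 0 | start at k). Boundary: u_0 = 0, u_10 = 1. Recurrence: u_k = 8/11·u_{k+1} + 3/11·u_{k-1} for 1 ≤ k ≤ 9. Try u_k = A + B·r^k with r = q/p = (3/11)/(8/11) = 3/8. Substitution satisfies the recurrence; boundary conditions give:
  u_k = (1 − r^k) / (1 − r^N) = (1 − (3/8)^1) / (1 − (3/8)^10) = 134217728/214736555.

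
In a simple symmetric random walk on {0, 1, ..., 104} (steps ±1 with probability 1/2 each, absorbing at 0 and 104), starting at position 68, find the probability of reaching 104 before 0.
P(hit 104 before 0) = 68/104 = 17/26

Let u_k = P(hit 104 before 0 | start at k). Then u_0 = 0, u_104 = 1, and u_k = u_{k-1}/2 + u_{k+1}/2 for 1 ≤ k ≤ 103. This harmonic recurrence is solved by u_k = k/104, giving u_68 = 68/104 = 17/26.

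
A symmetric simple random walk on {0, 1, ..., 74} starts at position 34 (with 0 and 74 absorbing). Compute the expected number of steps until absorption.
E[τ | X_0 = 34] = 1360

Let v_k = E[τ | X_0 = k]. Boundary: v_0 = v_74 = 0. Recurrence: v_k = 1 + (v_{k-1} + v_{k+1})/2 for 1 ≤ k ≤ 73. The particular solution to v_k − (v_{k-1} + v_{k+1})/2 = 1 is v_k = −k^2. Adding homogeneous solution A + B k and matching boundaries gives v_k = k (74 − k). Substituting k = 34: v_34 = 34 · 40 = 1360.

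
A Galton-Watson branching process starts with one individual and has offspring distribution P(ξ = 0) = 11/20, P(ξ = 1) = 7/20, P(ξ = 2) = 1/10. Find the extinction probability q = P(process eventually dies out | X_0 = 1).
q = 1

Mean offspring μ = 0·11/20 + 1·7/20 + 2·1/10 = 11/20 ≤ 1. For μ ≤ 1 with offspring not concentrated at 1, the Galton-Watson process goes extinct almost surely, so q = 1.
(Algebraic check: The pgf is f(s) = 11/20 + 7/20·s + 1/10·s². The extinction probability q is the smallest fixed point of f in [0, 1]. Setting s = f(s):
  1/10·s² + (7/20 − 1)·s + 11/20 = 0
  1/10·s² − (11/20 + 1/10)·s + 11/20 = 0
which factors as (s − 1)·(1/10·s − 11/20) = 0, giving roots s = 1 and s = (11/20)/(1/10) = 11/2. Since 11/2 ≥ 1, the smallest root in [0, 1] is s = 1.)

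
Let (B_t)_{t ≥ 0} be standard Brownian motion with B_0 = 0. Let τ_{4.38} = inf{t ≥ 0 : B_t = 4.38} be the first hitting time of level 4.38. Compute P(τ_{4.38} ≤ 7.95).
P(τ_{4.38} ≤ 7.95) = 2(1 − Φ(4.38/√7.95)) = 2(1 − Φ(1.5534)) ≈ 0.1203

By the reflection principle for standard BM, P(τ_b ≤ t) = 2 · P(B_t ≥ b). Since B_t ~ N(0, t), P(B_t ≥ 4.38) = 1 − Φ(4.38/√t) = 1 − Φ(4.38/√7.95) = 1 − Φ(1.5534) ≈ 0.06016. Doubling: P(τ_{4.38} ≤ 7.95) ≈ 2 · 0.06016 = 0.12032 ≈ 0.1203.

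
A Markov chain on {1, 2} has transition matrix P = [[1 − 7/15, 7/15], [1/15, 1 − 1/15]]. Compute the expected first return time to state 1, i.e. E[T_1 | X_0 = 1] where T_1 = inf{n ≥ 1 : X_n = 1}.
E[T_1 | X_0 = 1] = 1/π_1 = 8

For an irreducible recurrent Markov chain with stationary distribution π, E[T_i | X_0 = i] = 1/π_i (Kac's formula). Here π_1 = (1/15)/(7/15 + 1/15) = (1/15)/(8/15) = 1/8, so E[T_1 | X_0 = 1] = 1/π_1 = (7/15 + 1/15)/(1/15) = (8/15)/(1/15) = 8.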